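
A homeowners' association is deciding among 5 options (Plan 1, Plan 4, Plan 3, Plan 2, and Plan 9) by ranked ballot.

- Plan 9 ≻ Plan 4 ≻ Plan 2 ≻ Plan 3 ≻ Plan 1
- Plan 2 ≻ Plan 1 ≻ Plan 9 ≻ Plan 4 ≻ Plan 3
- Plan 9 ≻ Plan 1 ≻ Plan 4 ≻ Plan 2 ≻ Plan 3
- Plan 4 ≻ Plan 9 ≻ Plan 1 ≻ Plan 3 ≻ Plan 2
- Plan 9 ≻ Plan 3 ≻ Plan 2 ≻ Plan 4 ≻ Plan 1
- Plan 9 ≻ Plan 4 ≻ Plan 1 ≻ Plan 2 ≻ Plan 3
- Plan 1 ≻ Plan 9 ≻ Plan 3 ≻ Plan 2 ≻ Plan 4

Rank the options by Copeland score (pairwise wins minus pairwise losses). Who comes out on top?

Pairwise results:
  Plan 1 vs Plan 4: Plan 4 wins 4–3.
  Plan 1 vs Plan 3: Plan 1 wins 5–2.
  Plan 1 vs Plan 2: Plan 1 wins 4–3.
  Plan 1 vs Plan 9: Plan 9 wins 5–2.
  Plan 4 vs Plan 3: Plan 4 wins 5–2.
  Plan 4 vs Plan 2: Plan 4 wins 4–3.
  Plan 4 vs Plan 9: Plan 9 wins 6–1.
  Plan 3 vs Plan 2: Plan 2 wins 4–3.
  Plan 3 vs Plan 9: Plan 9 wins 7–0.
  Plan 2 vs Plan 9: Plan 9 wins 6–1.
Copeland scores (wins − losses):
  Plan 1: 2 − 2 = 0
  Plan 4: 3 − 1 = 2
  Plan 3: 0 − 4 = -4
  Plan 2: 1 − 3 = -2
  Plan 9: 4 − 0 = 4
Plan 9 has the best Copeland score.

Plan 9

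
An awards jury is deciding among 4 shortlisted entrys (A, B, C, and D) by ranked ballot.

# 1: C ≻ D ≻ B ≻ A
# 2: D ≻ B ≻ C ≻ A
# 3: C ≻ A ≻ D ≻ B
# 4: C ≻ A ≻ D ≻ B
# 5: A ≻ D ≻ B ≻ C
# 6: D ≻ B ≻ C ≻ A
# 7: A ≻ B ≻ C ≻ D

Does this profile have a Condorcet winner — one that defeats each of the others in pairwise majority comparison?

Head-to-head results (7 voters total):
A vs B: A wins 4–3.
A vs C: C wins 5–2.
A vs D: A wins 4–3.
B vs C: B wins 4–3.
B vs D: D wins 6–1.
C vs D: C wins 4–3.
No candidate beats all others: A beats B beats C beats A, a majority cycle.

No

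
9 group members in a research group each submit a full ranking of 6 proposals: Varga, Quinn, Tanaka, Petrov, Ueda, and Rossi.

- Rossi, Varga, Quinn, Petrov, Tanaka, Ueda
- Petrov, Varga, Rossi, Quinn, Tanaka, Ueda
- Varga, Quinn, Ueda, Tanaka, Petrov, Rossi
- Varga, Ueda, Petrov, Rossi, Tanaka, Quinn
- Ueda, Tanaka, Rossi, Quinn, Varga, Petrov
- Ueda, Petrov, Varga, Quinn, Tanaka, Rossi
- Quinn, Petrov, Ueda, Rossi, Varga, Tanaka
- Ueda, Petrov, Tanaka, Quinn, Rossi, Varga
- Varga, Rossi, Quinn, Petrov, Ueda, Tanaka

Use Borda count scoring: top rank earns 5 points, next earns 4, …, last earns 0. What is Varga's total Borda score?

28

Borda scores:
  Varga: 4 + 4 + 5 + 5 + 1 + 3 + 1 + 0 + 5 = 28
  Quinn: 3 + 2 + 4 + 0 + 2 + 2 + 5 + 2 + 3 = 23
  Tanaka: 1 + 1 + 2 + 1 + 4 + 1 + 0 + 3 + 0 = 13
  Petrov: 2 + 5 + 1 + 3 + 0 + 4 + 4 + 4 + 2 = 25
  Ueda: 0 + 0 + 3 + 4 + 5 + 5 + 3 + 5 + 1 = 26
  Rossi: 5 + 3 + 0 + 2 + 3 + 0 + 2 + 1 + 4 = 20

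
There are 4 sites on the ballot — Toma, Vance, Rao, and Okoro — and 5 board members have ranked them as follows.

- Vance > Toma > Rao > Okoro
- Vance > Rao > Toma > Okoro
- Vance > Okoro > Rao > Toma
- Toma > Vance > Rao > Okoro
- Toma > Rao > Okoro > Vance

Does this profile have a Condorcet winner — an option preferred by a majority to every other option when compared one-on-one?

Yes

Head-to-head results (5 voters total):
Toma vs Vance: Vance wins 3–2.
Toma vs Rao: Toma wins 3–2.
Toma vs Okoro: Toma wins 4–1.
Vance vs Rao: Vance wins 4–1.
Vance vs Okoro: Vance wins 4–1.
Rao vs Okoro: Rao wins 4–1.
Vance beats each rival — Toma (3–2), Rao (4–1), Okoro (4–1) — so Vance is the Condorcet winner.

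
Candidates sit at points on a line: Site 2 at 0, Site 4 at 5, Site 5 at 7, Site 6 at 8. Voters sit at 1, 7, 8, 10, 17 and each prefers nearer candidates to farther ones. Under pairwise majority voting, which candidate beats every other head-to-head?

Site 6

With single-peaked preferences on a line, the Condorcet winner is the candidate closest to the median voter.
The median voter (position 8) is closest to Site 6 at 8.
Check: Site 6 vs Site 5 — voters closer to Site 6: 3 of 5.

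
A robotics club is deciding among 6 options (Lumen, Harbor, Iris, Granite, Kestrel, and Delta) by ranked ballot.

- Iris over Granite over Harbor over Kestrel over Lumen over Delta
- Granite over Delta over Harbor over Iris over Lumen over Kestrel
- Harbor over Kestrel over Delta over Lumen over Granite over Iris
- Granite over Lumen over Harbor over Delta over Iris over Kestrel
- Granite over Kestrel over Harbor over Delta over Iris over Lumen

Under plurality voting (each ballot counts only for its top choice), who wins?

Granite

First-place vote totals:
  Lumen: 0
  Harbor: 1
  Iris: 1
  Granite: 3
  Kestrel: 0
  Delta: 0
Granite has the most first-place votes.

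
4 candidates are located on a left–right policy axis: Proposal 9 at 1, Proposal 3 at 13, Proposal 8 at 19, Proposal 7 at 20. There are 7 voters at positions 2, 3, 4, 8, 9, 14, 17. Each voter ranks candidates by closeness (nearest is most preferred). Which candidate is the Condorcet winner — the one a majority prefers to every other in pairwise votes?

Proposal 3

With single-peaked preferences on a line, the Condorcet winner is the candidate closest to the median voter.
The median voter (position 8) is closest to Proposal 3 at 13.
Check: Proposal 3 vs Proposal 9 — voters closer to Proposal 3: 4 of 7.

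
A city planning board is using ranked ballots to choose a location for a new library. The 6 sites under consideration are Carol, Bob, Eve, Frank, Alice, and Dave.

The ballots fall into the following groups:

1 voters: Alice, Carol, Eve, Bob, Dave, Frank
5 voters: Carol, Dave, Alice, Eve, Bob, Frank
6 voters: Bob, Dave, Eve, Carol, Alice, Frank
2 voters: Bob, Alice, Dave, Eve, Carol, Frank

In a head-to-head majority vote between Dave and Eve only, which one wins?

Dave

Ballots ranking Dave above Eve: 5+6+2 = 13.
Ballots ranking Eve above Dave: 1.
Dave wins the head-to-head, 13–1.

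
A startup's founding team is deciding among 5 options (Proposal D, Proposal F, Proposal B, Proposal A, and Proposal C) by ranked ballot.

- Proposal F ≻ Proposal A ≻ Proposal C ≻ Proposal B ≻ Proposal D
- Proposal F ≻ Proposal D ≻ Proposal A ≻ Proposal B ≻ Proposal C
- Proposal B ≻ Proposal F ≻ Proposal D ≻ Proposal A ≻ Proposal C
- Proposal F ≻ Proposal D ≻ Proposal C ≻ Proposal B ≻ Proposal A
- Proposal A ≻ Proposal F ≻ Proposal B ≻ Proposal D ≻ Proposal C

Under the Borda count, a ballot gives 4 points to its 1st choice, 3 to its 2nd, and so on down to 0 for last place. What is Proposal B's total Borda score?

9

Borda scores:
  Proposal D: 0 + 3 + 2 + 3 + 1 = 9
  Proposal F: 4 + 4 + 3 + 4 + 3 = 18
  Proposal B: 1 + 1 + 4 + 1 + 2 = 9
  Proposal A: 3 + 2 + 1 + 0 + 4 = 10
  Proposal C: 2 + 0 + 0 + 2 + 0 = 4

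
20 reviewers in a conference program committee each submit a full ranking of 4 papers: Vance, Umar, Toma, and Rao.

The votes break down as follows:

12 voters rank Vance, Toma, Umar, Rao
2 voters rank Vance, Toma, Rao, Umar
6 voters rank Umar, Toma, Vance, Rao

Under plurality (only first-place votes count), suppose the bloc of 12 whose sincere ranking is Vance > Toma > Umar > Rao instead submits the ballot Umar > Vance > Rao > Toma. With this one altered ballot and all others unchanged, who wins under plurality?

First-place totals with the altered ballot: Vance 2, Umar 18, Toma 0, Rao 0.
The switch changes the winner from Vance to Umar.

Umar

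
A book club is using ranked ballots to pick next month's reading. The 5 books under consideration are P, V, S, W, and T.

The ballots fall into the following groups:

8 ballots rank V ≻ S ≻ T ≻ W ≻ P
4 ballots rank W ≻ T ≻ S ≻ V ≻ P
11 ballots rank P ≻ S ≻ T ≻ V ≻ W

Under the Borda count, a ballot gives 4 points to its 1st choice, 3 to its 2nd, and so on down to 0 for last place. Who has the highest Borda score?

Borda scores:
  P: 8·0 + 4·0 + 11·4 = 44
  V: 8·4 + 4·1 + 11·1 = 47
  S: 8·3 + 4·2 + 11·3 = 65
  W: 8·1 + 4·4 + 11·0 = 24
  T: 8·2 + 4·3 + 11·2 = 50
S has the highest total.

S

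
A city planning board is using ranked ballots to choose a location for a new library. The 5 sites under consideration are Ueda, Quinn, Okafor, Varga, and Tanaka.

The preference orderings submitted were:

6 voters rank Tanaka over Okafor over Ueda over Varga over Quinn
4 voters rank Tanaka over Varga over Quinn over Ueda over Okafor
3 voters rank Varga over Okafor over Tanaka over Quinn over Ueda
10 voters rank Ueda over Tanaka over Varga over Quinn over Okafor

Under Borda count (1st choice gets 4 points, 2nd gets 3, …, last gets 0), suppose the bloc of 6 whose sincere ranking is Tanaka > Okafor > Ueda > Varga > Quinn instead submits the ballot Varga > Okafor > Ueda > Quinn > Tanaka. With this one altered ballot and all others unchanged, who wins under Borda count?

Borda totals with the altered ballot: Ueda 56, Quinn 27, Okafor 27, Varga 68, Tanaka 52.
The switch changes the winner from Tanaka to Varga.

Varga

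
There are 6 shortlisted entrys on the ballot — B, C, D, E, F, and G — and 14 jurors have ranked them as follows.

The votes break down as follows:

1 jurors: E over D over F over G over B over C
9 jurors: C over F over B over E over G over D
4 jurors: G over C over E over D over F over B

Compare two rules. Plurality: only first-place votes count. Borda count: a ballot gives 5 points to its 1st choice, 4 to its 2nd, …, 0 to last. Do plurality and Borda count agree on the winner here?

Yes

Plurality first-place counts: B 0, C 9, D 0, E 1, F 0, G 4 → C.
Borda totals: B 28, C 61, D 12, E 35, F 43, G 31 → C.
The two rules agree on C.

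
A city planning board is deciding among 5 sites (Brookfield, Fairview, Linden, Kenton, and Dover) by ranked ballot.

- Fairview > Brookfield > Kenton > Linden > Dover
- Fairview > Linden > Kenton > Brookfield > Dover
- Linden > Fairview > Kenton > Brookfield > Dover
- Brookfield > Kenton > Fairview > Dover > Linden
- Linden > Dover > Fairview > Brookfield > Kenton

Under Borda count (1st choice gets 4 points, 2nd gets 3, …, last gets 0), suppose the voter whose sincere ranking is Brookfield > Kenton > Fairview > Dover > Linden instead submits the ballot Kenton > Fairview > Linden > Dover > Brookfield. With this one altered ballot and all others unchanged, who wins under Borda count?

Borda totals with the altered ballot: Brookfield 6, Fairview 16, Linden 14, Kenton 10, Dover 4.
The winner is unchanged: still Fairview.

Fairview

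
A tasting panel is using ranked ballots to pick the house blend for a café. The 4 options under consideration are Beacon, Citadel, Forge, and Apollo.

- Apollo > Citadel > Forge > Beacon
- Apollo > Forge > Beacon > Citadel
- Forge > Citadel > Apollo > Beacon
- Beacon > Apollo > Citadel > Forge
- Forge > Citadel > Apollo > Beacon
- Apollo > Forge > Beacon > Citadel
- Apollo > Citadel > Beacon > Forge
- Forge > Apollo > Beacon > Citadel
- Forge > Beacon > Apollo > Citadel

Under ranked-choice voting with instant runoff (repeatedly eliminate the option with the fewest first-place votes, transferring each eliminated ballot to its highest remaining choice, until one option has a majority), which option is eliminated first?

Citadel

Round 1: Forge 4, Apollo 4, Beacon 1, Citadel 0. Citadel has the fewest and is eliminated.
Round 2: Forge 4, Apollo 4, Beacon 1. Beacon has the fewest and is eliminated.
Round 3: Apollo 5, Forge 4. Apollo has a majority.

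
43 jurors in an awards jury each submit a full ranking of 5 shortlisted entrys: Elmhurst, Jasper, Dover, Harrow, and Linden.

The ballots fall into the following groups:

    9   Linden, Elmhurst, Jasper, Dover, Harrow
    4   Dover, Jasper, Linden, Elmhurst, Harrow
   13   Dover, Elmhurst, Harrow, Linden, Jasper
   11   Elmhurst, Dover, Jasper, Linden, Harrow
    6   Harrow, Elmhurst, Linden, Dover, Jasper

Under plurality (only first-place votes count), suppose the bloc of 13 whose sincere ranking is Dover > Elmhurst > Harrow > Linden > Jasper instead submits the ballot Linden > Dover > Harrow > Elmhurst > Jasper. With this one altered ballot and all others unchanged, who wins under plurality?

Linden

First-place totals with the altered ballot: Elmhurst 11, Jasper 0, Dover 4, Harrow 6, Linden 22.
The switch changes the winner from Dover to Linden.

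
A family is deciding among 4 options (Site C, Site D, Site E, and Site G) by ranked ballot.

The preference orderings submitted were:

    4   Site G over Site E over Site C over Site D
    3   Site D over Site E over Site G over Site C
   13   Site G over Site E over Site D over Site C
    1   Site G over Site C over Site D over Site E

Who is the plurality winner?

Site G

First-place vote totals:
  Site C: 0
  Site D: 3
  Site E: 0
  Site G: 18
Site G has the most first-place votes.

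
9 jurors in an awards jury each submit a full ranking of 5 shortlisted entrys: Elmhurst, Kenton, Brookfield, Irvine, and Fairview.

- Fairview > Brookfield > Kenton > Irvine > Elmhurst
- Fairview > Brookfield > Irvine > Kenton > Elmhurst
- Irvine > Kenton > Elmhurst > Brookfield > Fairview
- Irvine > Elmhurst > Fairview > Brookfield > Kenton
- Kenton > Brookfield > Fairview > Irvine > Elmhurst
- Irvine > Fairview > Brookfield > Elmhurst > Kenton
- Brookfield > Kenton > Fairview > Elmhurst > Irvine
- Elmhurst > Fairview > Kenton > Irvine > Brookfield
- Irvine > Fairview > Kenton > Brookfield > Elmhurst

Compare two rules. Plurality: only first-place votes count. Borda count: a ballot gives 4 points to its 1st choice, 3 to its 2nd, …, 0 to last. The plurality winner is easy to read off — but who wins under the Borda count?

Fairview

Plurality first-place counts: Elmhurst 1, Kenton 1, Brookfield 1, Irvine 4, Fairview 2 → Irvine.
Borda totals: Elmhurst 11, Kenton 17, Brookfield 18, Irvine 21, Fairview 23 → Fairview.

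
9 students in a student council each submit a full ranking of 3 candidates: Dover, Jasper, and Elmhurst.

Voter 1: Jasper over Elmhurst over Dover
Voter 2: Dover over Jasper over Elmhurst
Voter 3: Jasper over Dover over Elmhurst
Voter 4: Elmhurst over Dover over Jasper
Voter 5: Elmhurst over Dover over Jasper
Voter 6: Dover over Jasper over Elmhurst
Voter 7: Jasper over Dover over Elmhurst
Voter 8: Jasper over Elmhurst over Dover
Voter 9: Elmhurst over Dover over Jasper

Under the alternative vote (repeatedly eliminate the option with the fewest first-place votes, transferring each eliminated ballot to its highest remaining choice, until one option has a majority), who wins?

Jasper

Round 1: Jasper 4, Elmhurst 3, Dover 2. Dover has the fewest and is eliminated.
Round 2: Jasper 6, Elmhurst 3. Jasper has a majority.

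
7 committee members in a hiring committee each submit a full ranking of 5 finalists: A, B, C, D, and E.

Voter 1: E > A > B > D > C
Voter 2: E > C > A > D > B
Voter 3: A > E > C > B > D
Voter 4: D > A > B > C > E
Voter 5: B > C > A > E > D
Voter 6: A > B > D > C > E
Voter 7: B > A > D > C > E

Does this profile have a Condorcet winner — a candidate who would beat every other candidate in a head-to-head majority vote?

Head-to-head results (7 voters total):
A vs B: A wins 5–2.
A vs C: A wins 5–2.
A vs D: A wins 6–1.
A vs E: A wins 5–2.
B vs C: B wins 5–2.
B vs D: B wins 5–2.
B vs E: B wins 4–3.
C vs D: D wins 4–3.
C vs E: C wins 4–3.
D vs E: E wins 4–3.
A beats each rival — B (5–2), C (5–2), D (6–1), E (5–2) — so A is the Condorcet winner.

Yes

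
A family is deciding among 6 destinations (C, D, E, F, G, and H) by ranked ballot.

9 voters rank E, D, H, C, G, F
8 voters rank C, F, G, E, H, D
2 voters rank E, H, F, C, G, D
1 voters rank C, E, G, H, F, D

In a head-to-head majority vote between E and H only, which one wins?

Ballots ranking E above H: 9+8+2+1 = 20.
Ballots ranking H above E: 0.
E wins the head-to-head, 20–0.

E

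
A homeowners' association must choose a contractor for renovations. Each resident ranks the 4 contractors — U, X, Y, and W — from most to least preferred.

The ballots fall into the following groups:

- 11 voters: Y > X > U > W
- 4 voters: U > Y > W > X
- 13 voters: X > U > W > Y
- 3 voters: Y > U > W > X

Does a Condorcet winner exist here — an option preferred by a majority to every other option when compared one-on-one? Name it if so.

Head-to-head results (31 voters total):
U vs X: X wins 24–7.
U vs Y: U wins 17–14.
U vs W: U wins 31–0.
X vs Y: Y wins 18–13.
X vs W: X wins 24–7.
Y vs W: Y wins 18–13.
No candidate beats all others: U beats Y beats X beats U, a majority cycle.

There is no Condorcet winner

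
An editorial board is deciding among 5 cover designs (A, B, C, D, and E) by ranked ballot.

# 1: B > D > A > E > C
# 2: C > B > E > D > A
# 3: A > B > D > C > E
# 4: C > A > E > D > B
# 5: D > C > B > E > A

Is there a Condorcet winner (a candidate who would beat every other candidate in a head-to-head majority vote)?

Head-to-head results (5 voters total):
A vs B: B wins 3–2.
A vs C: C wins 3–2.
A vs D: D wins 3–2.
A vs E: A wins 3–2.
B vs C: C wins 3–2.
B vs D: B wins 3–2.
B vs E: B wins 4–1.
C vs D: D wins 3–2.
C vs E: C wins 4–1.
D vs E: D wins 3–2.
No candidate beats all others: B beats D beats C beats B, a majority cycle.

No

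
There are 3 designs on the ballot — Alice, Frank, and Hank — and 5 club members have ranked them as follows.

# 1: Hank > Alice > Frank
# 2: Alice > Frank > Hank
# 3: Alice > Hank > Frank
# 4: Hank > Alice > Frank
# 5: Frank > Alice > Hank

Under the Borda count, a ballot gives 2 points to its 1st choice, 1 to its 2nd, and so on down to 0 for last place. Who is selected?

Borda scores:
  Alice: 1 + 2 + 2 + 1 + 1 = 7
  Frank: 0 + 1 + 0 + 0 + 2 = 3
  Hank: 2 + 0 + 1 + 2 + 0 = 5
Alice has the highest total.

Alice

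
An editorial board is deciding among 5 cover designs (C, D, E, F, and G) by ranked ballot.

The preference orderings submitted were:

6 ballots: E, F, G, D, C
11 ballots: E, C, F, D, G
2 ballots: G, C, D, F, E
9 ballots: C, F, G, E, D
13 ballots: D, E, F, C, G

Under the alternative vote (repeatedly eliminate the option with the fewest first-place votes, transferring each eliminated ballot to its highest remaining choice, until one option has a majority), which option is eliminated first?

Round 1: E 17, D 13, C 9, G 2, F 0. F has the fewest and is eliminated.
Round 2: E 17, D 13, C 9, G 2. G has the fewest and is eliminated.
Round 3: E 17, D 13, C 11. C has the fewest and is eliminated.
Round 4: E 26, D 15. E has a majority.

F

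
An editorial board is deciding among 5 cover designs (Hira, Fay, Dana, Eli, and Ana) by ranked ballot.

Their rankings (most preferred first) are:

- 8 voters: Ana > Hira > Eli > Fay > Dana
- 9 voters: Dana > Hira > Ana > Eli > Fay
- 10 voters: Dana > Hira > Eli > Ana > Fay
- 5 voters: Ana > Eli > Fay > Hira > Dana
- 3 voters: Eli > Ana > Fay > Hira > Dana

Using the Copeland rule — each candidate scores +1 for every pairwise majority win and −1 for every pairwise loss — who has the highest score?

Dana

Pairwise results:
  Hira vs Fay: Hira wins 27–8.
  Hira vs Dana: Dana wins 19–16.
  Hira vs Eli: Hira wins 27–8.
  Hira vs Ana: Hira wins 19–16.
  Fay vs Dana: Dana wins 19–16.
  Fay vs Eli: Eli wins 35–0.
  Fay vs Ana: Ana wins 35–0.
  Dana vs Eli: Dana wins 19–16.
  Dana vs Ana: Dana wins 19–16.
  Eli vs Ana: Ana wins 22–13.
Copeland scores (wins − losses):
  Hira: 3 − 1 = 2
  Fay: 0 − 4 = -4
  Dana: 4 − 0 = 4
  Eli: 1 − 3 = -2
  Ana: 2 − 2 = 0
Dana has the best Copeland score.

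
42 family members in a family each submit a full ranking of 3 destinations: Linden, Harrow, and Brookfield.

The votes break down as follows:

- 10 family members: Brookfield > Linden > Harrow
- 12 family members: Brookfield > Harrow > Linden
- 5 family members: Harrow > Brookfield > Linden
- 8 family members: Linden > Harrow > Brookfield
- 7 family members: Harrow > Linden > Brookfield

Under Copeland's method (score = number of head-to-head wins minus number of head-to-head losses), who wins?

Brookfield

Pairwise results:
  Linden vs Harrow: Harrow wins 24–18.
  Linden vs Brookfield: Brookfield wins 27–15.
  Harrow vs Brookfield: Brookfield wins 22–20.
Copeland scores (wins − losses):
  Linden: 0 − 2 = -2
  Harrow: 1 − 1 = 0
  Brookfield: 2 − 0 = 2
Brookfield has the best Copeland score.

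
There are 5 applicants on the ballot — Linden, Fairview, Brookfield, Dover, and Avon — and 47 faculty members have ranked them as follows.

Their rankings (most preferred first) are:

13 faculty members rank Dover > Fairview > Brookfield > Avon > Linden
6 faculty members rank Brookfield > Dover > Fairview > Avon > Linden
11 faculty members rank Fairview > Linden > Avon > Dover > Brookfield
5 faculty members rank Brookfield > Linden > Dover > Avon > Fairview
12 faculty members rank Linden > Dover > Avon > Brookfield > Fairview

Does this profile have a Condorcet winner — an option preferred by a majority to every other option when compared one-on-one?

No

Head-to-head results (47 voters total):
Linden vs Fairview: Fairview wins 30–17.
Linden vs Brookfield: Brookfield wins 24–23.
Linden vs Dover: Linden wins 28–19.
Linden vs Avon: Linden wins 28–19.
Fairview vs Brookfield: Fairview wins 24–23.
Fairview vs Dover: Dover wins 36–11.
Fairview vs Avon: Fairview wins 30–17.
Brookfield vs Dover: Dover wins 36–11.
Brookfield vs Avon: Brookfield wins 24–23.
Dover vs Avon: Dover wins 36–11.
No candidate beats all others: Linden beats Dover beats Fairview beats Linden, a majority cycle.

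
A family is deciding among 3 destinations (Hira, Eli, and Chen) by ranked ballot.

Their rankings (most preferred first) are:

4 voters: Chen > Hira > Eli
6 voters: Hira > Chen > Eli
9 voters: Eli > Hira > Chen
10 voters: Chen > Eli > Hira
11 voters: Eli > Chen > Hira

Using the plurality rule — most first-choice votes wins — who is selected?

First-place vote totals:
  Hira: 6
  Eli: 20
  Chen: 14
Eli has the most first-place votes.

Eli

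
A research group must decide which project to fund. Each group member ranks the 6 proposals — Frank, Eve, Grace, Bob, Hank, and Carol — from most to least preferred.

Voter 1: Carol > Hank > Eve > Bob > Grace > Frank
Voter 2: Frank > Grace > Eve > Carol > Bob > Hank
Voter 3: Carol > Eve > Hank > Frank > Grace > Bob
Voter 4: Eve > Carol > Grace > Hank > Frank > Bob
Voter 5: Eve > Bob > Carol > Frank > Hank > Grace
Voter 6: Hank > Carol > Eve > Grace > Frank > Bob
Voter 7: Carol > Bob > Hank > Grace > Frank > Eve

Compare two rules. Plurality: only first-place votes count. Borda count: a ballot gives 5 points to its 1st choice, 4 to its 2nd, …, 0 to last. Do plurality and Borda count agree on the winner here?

Plurality first-place counts: Frank 1, Eve 2, Grace 0, Bob 0, Hank 1, Carol 3 → Carol.
Borda totals: Frank 12, Eve 23, Grace 13, Bob 11, Hank 18, Carol 28 → Carol.
The two rules agree on Carol.

Yes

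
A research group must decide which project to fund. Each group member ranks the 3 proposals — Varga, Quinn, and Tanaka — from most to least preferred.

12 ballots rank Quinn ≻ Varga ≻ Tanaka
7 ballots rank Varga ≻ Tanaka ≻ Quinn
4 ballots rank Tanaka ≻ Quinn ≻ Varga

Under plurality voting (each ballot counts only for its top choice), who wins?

First-place vote totals:
  Varga: 7
  Quinn: 12
  Tanaka: 4
Quinn has the most first-place votes.

Quinn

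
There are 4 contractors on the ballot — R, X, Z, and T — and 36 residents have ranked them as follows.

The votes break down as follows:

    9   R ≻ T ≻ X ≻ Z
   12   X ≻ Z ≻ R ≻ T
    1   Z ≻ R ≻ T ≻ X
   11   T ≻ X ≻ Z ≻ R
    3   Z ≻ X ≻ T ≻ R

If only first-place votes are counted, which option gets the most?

X

First-place vote totals:
  R: 9
  X: 12
  Z: 4
  T: 11
X has the most first-place votes.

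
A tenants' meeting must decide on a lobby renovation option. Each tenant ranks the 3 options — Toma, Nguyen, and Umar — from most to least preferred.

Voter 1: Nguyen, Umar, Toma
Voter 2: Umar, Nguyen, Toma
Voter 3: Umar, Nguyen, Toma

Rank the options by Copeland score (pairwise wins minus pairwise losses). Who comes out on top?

Umar

Pairwise results:
  Toma vs Nguyen: Nguyen wins 3–0.
  Toma vs Umar: Umar wins 3–0.
  Nguyen vs Umar: Umar wins 2–1.
Copeland scores (wins − losses):
  Toma: 0 − 2 = -2
  Nguyen: 1 − 1 = 0
  Umar: 2 − 0 = 2
Umar has the best Copeland score.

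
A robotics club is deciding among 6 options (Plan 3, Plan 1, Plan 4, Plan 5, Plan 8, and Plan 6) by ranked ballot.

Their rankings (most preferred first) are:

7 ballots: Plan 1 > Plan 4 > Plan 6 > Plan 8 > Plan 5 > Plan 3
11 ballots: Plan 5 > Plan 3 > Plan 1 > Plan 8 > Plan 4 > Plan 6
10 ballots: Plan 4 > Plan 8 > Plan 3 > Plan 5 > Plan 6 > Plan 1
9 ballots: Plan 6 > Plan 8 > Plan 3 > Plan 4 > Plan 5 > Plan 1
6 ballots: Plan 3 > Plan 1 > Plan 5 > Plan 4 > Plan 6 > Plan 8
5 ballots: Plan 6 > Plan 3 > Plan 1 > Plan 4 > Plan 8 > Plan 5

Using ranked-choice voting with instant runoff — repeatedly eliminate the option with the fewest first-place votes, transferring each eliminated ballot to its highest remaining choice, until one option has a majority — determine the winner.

Plan 5

Round 1: Plan 6 14, Plan 5 11, Plan 4 10, Plan 1 7, Plan 3 6, Plan 8 0. Plan 8 has the fewest and is eliminated.
Round 2: Plan 6 14, Plan 5 11, Plan 4 10, Plan 1 7, Plan 3 6. Plan 3 has the fewest and is eliminated.
Round 3: Plan 6 14, Plan 1 13, Plan 5 11, Plan 4 10. Plan 4 has the fewest and is eliminated.
Round 4: Plan 5 21, Plan 6 14, Plan 1 13. Plan 1 has the fewest and is eliminated.
Round 5: Plan 5 27, Plan 6 21. Plan 5 has a majority.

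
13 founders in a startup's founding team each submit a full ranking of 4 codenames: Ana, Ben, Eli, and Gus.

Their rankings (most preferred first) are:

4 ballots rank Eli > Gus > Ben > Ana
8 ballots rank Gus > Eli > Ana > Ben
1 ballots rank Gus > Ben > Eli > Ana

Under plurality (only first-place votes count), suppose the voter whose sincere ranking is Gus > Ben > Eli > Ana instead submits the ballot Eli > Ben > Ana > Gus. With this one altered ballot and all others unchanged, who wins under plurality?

First-place totals with the altered ballot: Ana 0, Ben 0, Eli 5, Gus 8.
The winner is unchanged: still Gus.

Gus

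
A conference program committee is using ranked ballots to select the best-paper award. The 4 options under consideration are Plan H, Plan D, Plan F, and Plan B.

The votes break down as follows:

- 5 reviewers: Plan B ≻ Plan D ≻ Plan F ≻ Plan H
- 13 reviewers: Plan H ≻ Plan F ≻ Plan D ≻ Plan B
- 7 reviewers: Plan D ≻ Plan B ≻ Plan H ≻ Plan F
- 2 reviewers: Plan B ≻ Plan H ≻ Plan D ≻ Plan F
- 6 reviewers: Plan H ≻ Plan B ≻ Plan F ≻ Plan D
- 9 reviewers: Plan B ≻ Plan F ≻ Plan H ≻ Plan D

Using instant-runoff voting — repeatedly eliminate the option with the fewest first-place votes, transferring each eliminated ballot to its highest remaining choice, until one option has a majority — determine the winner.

Round 1: Plan H 19, Plan B 16, Plan D 7, Plan F 0. Plan F has the fewest and is eliminated.
Round 2: Plan H 19, Plan B 16, Plan D 7. Plan D has the fewest and is eliminated.
Round 3: Plan B 23, Plan H 19. Plan B has a majority.

Plan B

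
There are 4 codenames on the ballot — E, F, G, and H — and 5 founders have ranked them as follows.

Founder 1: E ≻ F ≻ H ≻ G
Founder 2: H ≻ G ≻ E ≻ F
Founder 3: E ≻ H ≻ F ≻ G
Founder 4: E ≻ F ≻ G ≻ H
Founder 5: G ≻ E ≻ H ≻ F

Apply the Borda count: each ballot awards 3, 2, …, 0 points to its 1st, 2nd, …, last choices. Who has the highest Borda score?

Borda scores:
  E: 3 + 1 + 3 + 3 + 2 = 12
  F: 2 + 0 + 1 + 2 + 0 = 5
  G: 0 + 2 + 0 + 1 + 3 = 6
  H: 1 + 3 + 2 + 0 + 1 = 7
E has the highest total.

E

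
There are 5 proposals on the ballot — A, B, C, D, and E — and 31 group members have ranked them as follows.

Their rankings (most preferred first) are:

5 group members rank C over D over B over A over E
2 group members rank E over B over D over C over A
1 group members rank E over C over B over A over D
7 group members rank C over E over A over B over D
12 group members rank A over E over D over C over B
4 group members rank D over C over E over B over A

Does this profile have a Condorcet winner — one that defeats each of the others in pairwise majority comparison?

No

Head-to-head results (31 voters total):
A vs B: A wins 19–12.
A vs C: C wins 19–12.
A vs D: A wins 20–11.
A vs E: A wins 17–14.
B vs C: C wins 29–2.
B vs D: D wins 21–10.
B vs E: E wins 26–5.
C vs D: D wins 18–13.
C vs E: C wins 16–15.
D vs E: E wins 22–9.
No candidate beats all others: A beats D beats C beats A, a majority cycle.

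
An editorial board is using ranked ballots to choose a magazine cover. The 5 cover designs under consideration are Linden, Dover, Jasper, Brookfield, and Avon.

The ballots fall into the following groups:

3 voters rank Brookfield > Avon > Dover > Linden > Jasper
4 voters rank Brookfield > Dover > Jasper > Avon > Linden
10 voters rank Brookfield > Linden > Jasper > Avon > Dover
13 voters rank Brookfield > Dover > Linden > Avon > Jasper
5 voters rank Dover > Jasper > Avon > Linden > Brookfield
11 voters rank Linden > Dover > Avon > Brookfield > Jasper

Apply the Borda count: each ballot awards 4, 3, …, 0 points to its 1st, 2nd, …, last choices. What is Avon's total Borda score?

68

Borda scores:
  Linden: 3·1 + 4·0 + 10·3 + 13·2 + 5·1 + 11·4 = 108
  Dover: 3·2 + 4·3 + 10·0 + 13·3 + 5·4 + 11·3 = 110
  Jasper: 3·0 + 4·2 + 10·2 + 13·0 + 5·3 + 11·0 = 43
  Brookfield: 3·4 + 4·4 + 10·4 + 13·4 + 5·0 + 11·1 = 131
  Avon: 3·3 + 4·1 + 10·1 + 13·1 + 5·2 + 11·2 = 68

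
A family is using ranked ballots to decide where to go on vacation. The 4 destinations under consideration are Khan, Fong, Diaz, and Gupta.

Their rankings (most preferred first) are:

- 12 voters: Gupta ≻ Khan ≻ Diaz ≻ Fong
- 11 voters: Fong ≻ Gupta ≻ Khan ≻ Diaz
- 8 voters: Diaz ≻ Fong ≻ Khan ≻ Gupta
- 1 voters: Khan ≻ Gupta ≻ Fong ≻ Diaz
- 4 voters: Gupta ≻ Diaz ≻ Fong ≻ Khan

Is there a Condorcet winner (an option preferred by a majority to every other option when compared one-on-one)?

Head-to-head results (36 voters total):
Khan vs Fong: Fong wins 23–13.
Khan vs Diaz: Khan wins 24–12.
Khan vs Gupta: Gupta wins 27–9.
Fong vs Diaz: Diaz wins 24–12.
Fong vs Gupta: Fong wins 19–17.
Diaz vs Gupta: Gupta wins 28–8.
No candidate beats all others: Khan beats Diaz beats Fong beats Khan, a majority cycle.

No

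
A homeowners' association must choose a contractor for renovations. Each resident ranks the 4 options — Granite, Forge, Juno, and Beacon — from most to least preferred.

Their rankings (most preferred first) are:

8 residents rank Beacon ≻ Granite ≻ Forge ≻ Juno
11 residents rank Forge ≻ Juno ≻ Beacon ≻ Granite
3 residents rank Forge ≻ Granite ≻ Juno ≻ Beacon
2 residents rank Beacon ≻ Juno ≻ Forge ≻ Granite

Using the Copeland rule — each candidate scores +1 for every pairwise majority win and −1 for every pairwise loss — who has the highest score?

Pairwise results:
  Granite vs Forge: Forge wins 16–8.
  Granite vs Juno: Juno wins 13–11.
  Granite vs Beacon: Beacon wins 21–3.
  Forge vs Juno: Forge wins 22–2.
  Forge vs Beacon: Forge wins 14–10.
  Juno vs Beacon: Juno wins 14–10.
Copeland scores (wins − losses):
  Granite: 0 − 3 = -3
  Forge: 3 − 0 = 3
  Juno: 2 − 1 = 1
  Beacon: 1 − 2 = -1
Forge has the best Copeland score.

Forge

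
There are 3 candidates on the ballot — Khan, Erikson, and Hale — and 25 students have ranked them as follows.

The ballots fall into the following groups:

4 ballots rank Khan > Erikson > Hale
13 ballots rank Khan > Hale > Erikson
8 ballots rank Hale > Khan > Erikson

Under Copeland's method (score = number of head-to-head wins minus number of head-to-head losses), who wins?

Pairwise results:
  Khan vs Erikson: Khan wins 25–0.
  Khan vs Hale: Khan wins 17–8.
  Erikson vs Hale: Hale wins 21–4.
Copeland scores (wins − losses):
  Khan: 2 − 0 = 2
  Erikson: 0 − 2 = -2
  Hale: 1 − 1 = 0
Khan has the best Copeland score.

Khan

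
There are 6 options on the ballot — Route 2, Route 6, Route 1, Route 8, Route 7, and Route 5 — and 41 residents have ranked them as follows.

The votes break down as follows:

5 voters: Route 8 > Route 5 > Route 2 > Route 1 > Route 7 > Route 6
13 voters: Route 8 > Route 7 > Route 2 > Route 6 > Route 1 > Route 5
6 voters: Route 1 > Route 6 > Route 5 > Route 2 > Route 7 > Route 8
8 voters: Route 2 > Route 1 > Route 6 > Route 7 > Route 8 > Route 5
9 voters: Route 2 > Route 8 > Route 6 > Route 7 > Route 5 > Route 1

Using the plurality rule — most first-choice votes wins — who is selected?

Route 8

First-place vote totals:
  Route 2: 17
  Route 6: 0
  Route 1: 6
  Route 8: 18
  Route 7: 0
  Route 5: 0
Route 8 has the most first-place votes.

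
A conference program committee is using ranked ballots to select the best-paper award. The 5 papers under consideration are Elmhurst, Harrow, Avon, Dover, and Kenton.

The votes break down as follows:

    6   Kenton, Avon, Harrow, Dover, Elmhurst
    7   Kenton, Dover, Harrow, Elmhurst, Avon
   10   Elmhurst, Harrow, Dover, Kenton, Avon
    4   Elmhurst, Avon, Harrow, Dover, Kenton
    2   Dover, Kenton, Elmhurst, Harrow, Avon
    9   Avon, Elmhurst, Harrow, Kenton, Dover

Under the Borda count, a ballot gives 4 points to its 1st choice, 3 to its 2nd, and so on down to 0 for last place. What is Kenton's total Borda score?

77

Borda scores:
  Elmhurst: 6·0 + 7·1 + 10·4 + 4·4 + 2·2 + 9·3 = 94
  Harrow: 6·2 + 7·2 + 10·3 + 4·2 + 2·1 + 9·2 = 84
  Avon: 6·3 + 7·0 + 10·0 + 4·3 + 2·0 + 9·4 = 66
  Dover: 6·1 + 7·3 + 10·2 + 4·1 + 2·4 + 9·0 = 59
  Kenton: 6·4 + 7·4 + 10·1 + 4·0 + 2·3 + 9·1 = 77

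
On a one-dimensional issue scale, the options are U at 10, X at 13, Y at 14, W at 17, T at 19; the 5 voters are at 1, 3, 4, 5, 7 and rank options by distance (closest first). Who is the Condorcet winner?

U

With single-peaked preferences on a line, the Condorcet winner is the candidate closest to the median voter.
The median voter (position 4) is closest to U at 10.
Check: U vs W — voters closer to U: 5 of 5.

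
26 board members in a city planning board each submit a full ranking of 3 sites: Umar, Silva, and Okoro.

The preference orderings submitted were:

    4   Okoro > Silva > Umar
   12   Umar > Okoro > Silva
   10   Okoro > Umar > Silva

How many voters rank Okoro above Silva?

26

Ballots ranking Okoro above Silva: 4+12+10 = 26.
Ballots ranking Silva above Okoro: 0.
So 26 of 26 voters prefer Okoro to Silva.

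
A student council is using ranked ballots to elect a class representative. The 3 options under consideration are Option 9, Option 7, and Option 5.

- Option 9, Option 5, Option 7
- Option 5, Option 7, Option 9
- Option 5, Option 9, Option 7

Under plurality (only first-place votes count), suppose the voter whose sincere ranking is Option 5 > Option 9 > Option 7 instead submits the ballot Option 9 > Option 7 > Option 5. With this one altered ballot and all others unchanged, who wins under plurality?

Option 9

First-place totals with the altered ballot: Option 9 2, Option 7 0, Option 5 1.
The switch changes the winner from Option 5 to Option 9.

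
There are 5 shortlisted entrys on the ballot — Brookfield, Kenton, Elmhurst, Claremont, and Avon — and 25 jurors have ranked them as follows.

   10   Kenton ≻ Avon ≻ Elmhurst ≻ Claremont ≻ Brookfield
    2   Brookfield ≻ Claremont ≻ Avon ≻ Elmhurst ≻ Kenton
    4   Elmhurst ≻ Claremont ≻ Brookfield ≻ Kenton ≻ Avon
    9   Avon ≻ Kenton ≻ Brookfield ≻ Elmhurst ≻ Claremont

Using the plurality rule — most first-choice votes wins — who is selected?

Kenton

First-place vote totals:
  Brookfield: 2
  Kenton: 10
  Elmhurst: 4
  Claremont: 0
  Avon: 9
Kenton has the most first-place votes.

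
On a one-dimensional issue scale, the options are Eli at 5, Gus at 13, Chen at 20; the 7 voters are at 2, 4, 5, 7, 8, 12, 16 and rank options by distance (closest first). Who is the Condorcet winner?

Eli

With single-peaked preferences on a line, the Condorcet winner is the candidate closest to the median voter.
The median voter (position 7) is closest to Eli at 5.
Check: Eli vs Gus — voters closer to Eli: 5 of 7.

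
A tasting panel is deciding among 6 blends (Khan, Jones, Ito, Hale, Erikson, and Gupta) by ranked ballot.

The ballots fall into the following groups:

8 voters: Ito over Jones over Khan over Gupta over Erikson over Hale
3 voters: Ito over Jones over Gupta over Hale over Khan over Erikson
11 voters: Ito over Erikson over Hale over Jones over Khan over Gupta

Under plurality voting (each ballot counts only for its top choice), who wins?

Ito

First-place vote totals:
  Khan: 0
  Jones: 0
  Ito: 22
  Hale: 0
  Erikson: 0
  Gupta: 0
Ito has the most first-place votes.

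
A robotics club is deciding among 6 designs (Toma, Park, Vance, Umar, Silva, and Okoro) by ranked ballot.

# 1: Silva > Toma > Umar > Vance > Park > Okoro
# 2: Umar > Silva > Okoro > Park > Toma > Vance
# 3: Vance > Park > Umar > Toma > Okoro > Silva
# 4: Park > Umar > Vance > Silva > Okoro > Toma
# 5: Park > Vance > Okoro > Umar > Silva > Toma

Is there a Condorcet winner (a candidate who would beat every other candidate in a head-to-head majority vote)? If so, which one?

Park

Head-to-head results (5 voters total):
Toma vs Park: Park wins 4–1.
Toma vs Vance: Vance wins 3–2.
Toma vs Umar: Umar wins 4–1.
Toma vs Silva: Silva wins 4–1.
Toma vs Okoro: Okoro wins 3–2.
Park vs Vance: Park wins 3–2.
Park vs Umar: Park wins 3–2.
Park vs Silva: Park wins 3–2.
Park vs Okoro: Park wins 4–1.
Vance vs Umar: Umar wins 3–2.
Vance vs Silva: Vance wins 3–2.
Vance vs Okoro: Vance wins 4–1.
Umar vs Silva: Umar wins 4–1.
Umar vs Okoro: Umar wins 4–1.
Silva vs Okoro: Silva wins 3–2.
Park beats each rival — Toma (4–1), Vance (3–2), Umar (3–2), Silva (3–2), Okoro (4–1) — so Park is the Condorcet winner.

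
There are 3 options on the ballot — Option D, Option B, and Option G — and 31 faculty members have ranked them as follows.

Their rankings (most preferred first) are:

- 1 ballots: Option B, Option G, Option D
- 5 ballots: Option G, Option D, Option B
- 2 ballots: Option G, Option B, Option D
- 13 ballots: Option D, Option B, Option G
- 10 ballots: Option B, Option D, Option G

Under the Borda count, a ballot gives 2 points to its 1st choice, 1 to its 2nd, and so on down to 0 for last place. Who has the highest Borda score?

Option D

Borda scores:
  Option D: 0 + 5·1 + 2·0 + 13·2 + 10·1 = 41
  Option B: 2 + 5·0 + 2·1 + 13·1 + 10·2 = 37
  Option G: 1 + 5·2 + 2·2 + 13·0 + 10·0 = 15
Option D has the highest total.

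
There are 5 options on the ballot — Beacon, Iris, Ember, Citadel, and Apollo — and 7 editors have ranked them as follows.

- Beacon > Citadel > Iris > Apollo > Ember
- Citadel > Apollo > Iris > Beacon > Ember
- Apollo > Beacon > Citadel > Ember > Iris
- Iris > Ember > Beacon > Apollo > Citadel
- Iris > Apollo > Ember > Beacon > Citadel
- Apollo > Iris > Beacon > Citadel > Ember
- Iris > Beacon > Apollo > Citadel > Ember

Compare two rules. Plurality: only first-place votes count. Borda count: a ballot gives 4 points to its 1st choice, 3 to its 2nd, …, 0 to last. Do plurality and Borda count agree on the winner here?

Plurality first-place counts: Beacon 1, Iris 3, Ember 0, Citadel 1, Apollo 2 → Iris.
Borda totals: Beacon 16, Iris 19, Ember 6, Citadel 11, Apollo 18 → Iris.
The two rules agree on Iris.

Yes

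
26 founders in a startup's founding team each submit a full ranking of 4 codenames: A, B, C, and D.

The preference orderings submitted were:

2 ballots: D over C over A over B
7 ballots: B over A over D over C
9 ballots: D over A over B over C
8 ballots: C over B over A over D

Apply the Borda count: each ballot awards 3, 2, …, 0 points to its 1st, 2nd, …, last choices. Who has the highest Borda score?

B

Borda scores:
  A: 2·1 + 7·2 + 9·2 + 8·1 = 42
  B: 2·0 + 7·3 + 9·1 + 8·2 = 46
  C: 2·2 + 7·0 + 9·0 + 8·3 = 28
  D: 2·3 + 7·1 + 9·3 + 8·0 = 40
B has the highest total.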